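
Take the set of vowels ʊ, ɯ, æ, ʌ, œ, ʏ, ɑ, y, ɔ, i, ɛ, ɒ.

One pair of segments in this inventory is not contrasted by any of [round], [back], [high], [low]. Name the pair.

On the given features, /y/ and /ʏ/ have an identical profile: [+round], [-back], [+high], [-low]. No other two segments in the inventory coincide on all 4 features. (They do differ in [tense], which is not among the given features.)

y, ʏ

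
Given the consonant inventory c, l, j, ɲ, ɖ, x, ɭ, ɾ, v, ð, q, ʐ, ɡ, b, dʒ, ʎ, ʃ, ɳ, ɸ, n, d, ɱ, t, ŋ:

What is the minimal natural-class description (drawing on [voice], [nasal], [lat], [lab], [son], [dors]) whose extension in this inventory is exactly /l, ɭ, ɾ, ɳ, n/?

[+son, −lab, −dors]

The class [+sonorant], [−labial], [−dorsal] has exactly /l, ɭ, ɾ, ɳ, n/ as its extension in this inventory. No smaller conjunction from the listed features achieves this: [−labial, −dorsal] alone would also admit /ɖ, ð, ʐ, dʒ, …/; [+sonorant, −dorsal] alone would also admit /ɱ/; [+sonorant, −labial] alone would also admit /j, ɲ, ʎ, ŋ/; and checking the remaining two-feature bundles turns up none with this extension.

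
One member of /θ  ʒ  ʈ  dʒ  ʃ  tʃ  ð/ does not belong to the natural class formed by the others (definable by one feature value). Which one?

ʈ

[distributed] groups all but one: /ʒ, dʒ, ð, θ, ʃ, tʃ/ share [+distributed] while /ʈ/ (voiceless retroflex stop) alone is [−distributed]. Removing any other segment would not leave a single-feature class that excludes it.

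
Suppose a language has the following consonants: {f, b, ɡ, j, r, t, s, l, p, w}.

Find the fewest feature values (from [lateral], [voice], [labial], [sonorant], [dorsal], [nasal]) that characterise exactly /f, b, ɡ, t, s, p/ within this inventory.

[-sonorant]

Every target segment is [-sonorant] and no other inventory member is, so one feature is enough.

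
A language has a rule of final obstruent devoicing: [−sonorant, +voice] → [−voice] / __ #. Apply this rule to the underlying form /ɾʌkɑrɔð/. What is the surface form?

/ð/ satisfies [−sonorant, +voice] and sits in __ #. The [−voice] counterpart of the voiced dental fricative is /θ/. Other segments in /ɾʌkɑrɔð/ either fail the structural description or are not in the environment, so the surface form is [ɾʌkɑrɔθ].

[ɾʌkɑrɔθ]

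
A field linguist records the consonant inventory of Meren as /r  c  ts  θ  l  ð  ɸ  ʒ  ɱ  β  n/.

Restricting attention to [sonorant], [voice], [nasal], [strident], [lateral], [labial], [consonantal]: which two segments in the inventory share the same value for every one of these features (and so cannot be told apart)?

/c/ (voiceless palatal stop) and /θ/ (voiceless dental fricative) are both [-sonorant], [-voice], [-nasal], [-strident], [-lateral], [-labial], [+consonantal], so none of the listed features separates them. (They do differ in [continuant] and [dorsal], which are not among the given features.) Every other pair in the inventory differs on at least one listed feature.

c, θ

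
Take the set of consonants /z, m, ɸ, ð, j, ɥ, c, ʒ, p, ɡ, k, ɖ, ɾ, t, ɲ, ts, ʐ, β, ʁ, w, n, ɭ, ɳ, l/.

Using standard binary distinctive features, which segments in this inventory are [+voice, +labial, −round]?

m, β

Eliminate segments failing any feature: /z, ð, j, ʒ, ɡ, ɖ, ɾ, ɲ, ʐ, ʁ, n, ɭ, ɳ, l/ are [−labial]; /ɸ, c, p, k, t, ts/ are [−voice]; /ɥ, w/ are [+round]. The remaining /m, β/ satisfy [+voice], [+labial], [−round].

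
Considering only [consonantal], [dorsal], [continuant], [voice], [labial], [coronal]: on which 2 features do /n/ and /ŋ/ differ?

/n/ is the alveolar nasal and /ŋ/ is the velar nasal. Both are [+consonantal], [-continuant], [+voice], [-labial]. /n/ is [+coronal] while /ŋ/ is [-coronal]; /n/ is [-dorsal] while /ŋ/ is [+dorsal], so the distinguishing features are [coronal], [dorsal].

[coronal], [dorsal]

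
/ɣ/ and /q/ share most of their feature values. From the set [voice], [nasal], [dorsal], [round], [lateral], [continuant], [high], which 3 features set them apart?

[voice], [continuant], [high]

/ɣ/ is the voiced velar fricative and /q/ is the voiceless uvular stop. Both are [−nasal], [+dorsal], [−round], [−lateral]. /ɣ/ is [+voice] while /q/ is [−voice]; /ɣ/ is [+continuant] while /q/ is [−continuant]; /ɣ/ is [+high] while /q/ is [−high], so the distinguishing features are [voice], [continuant], [high].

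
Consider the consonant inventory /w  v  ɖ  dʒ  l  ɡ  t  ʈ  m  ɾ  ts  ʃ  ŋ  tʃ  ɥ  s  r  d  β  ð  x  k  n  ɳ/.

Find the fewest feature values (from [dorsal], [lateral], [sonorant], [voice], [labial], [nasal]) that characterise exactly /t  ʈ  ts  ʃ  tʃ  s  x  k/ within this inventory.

Every target segment is [−voice] and no other inventory member is, so one feature is enough.

[−voice]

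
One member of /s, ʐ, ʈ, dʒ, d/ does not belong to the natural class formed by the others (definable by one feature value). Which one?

[distributed] groups all but one: /d, ʐ, ʈ, s/ share [−distributed] while /dʒ/ (voiced postalveolar affricate) alone is [+distributed]. Removing any other segment would not leave a single-feature class that excludes it.

dʒ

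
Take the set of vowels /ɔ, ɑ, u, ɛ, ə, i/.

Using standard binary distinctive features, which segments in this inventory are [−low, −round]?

Eliminate segments failing any feature: /ɔ, u/ are [+round]; /ɑ/ is [+low]. The remaining /ɛ, ə, i/ satisfy [−low], [−round].

ɛ, ə, i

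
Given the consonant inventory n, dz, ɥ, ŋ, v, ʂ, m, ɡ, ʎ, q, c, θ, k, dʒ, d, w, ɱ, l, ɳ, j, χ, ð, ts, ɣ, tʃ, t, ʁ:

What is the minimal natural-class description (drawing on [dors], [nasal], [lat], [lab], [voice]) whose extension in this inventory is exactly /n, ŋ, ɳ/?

Every target segment is [+nasal], [−labial]; each remaining inventory member fails at least one of these. Each conjunct is needed — [−labial] alone would also admit /dz, ʂ, ɡ, ʎ, …/; [+nasal] alone would also admit /m, ɱ/ — and no other single listed feature has exactly this extension, so two is the minimum.

[+nasal, −lab]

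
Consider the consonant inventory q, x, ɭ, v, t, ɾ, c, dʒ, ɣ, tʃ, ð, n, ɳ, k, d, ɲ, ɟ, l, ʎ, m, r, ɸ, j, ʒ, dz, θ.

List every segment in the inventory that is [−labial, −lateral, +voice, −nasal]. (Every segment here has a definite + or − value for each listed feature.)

First, the [−labial] segments are /q, x, ɭ, t, ɾ, c, dʒ, ɣ, tʃ, ð, n, ɳ, k, d, ɲ, ɟ, l, ʎ, r, j, ʒ, dz, θ/.
Then [−lateral] gives /q, x, t, ɾ, c, dʒ, ɣ, tʃ, ð, n, ɳ, k, d, ɲ, ɟ, r, j, ʒ, dz, θ/.
Among these, [+voice] gives /ɾ, dʒ, ɣ, ð, n, ɳ, d, ɲ, ɟ, r, j, ʒ, dz/.
Among these, [−nasal] leaves /ɾ, dʒ, ɣ, ð, d, ɟ, r, j, ʒ, dz/.

ɾ, dʒ, ɣ, ð, d, ɟ, r, j, ʒ, dz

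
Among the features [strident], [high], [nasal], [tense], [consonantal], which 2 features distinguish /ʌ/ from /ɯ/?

The two segments share [−strident], [−nasal], [−consonantal]. The only features from the list on which they differ: /ʌ/ is [−high] while /ɯ/ is [+high]; /ʌ/ is [−tense] while /ɯ/ is [+tense].

[high], [tense]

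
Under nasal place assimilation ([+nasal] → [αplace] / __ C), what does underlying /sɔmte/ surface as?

The only nasal preceding a consonant is /m/ before /t/. /t/ is [+coronal], so /m/ → /n/, giving [sɔnte].

[sɔnte]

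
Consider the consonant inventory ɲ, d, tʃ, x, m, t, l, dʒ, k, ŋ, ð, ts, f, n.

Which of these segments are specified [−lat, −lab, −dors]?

d, tʃ, t, dʒ, ð, ts, n

The [−lateral] segments are /ɲ, d, tʃ, x, m, t, dʒ, k, ŋ, ð, ts, f, n/.
Among these, [−labial] gives /ɲ, d, tʃ, x, t, dʒ, k, ŋ, ð, ts, n/.
Within that set, [−dorsal] leaves /d, tʃ, t, dʒ, ð, ts, n/.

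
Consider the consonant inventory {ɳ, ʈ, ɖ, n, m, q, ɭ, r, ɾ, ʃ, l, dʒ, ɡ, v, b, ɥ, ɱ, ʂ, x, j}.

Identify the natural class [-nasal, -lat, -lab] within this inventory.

First, the [-nasal] segments are /ʈ, ɖ, q, ɭ, r, ɾ, ʃ, l, dʒ, ɡ, v, b, ɥ, ʂ, x, j/.
Then [-lateral] gives /ʈ, ɖ, q, r, ɾ, ʃ, dʒ, ɡ, v, b, ɥ, ʂ, x, j/.
Then [-labial] leaves /ʈ, ɖ, q, r, ɾ, ʃ, dʒ, ɡ, ʂ, x, j/.

ʈ, ɖ, q, r, ɾ, ʃ, dʒ, ɡ, ʂ, x, j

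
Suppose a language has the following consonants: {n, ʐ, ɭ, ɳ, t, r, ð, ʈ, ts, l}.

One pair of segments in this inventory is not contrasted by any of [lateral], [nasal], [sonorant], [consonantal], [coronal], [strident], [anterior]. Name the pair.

ð, t

/ð/ (voiced dental fricative) and /t/ (voiceless alveolar stop) are both [-lateral], [-nasal], [-sonorant], [+consonantal], [+coronal], [-strident], [+anterior], so none of the listed features separates them. (They do differ in [voice], [continuant] and [distributed], which are not among the given features.) Every other pair in the inventory differs on at least one listed feature.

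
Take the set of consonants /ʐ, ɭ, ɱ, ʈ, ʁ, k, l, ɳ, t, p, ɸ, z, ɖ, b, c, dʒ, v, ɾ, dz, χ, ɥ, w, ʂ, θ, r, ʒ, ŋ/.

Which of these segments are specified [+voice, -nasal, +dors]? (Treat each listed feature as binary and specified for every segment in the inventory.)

Eliminate segments failing any feature: /ʐ, ɭ, l, z, ɖ, b, dʒ, v, ɾ, dz, r, ʒ/ are [-dorsal]; /ɱ, ɳ, ŋ/ are [+nasal]; /ʈ, k, t, p, ɸ, c, χ, ʂ, θ/ are [-voice]. The remaining /ʁ, ɥ, w/ satisfy [+voice], [-nasal], [+dorsal].

ʁ, ɥ, w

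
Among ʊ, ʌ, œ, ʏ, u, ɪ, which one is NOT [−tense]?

Every segment except /u/ is [−tense]. /u/ (high back rounded tense vowel) is [+tense], so it is the exception.

u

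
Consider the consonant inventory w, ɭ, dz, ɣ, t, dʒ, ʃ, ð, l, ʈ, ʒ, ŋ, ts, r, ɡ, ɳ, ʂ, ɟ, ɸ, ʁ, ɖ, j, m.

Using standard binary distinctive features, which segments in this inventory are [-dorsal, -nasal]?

Eliminate segments failing any feature: /w, ɣ, ŋ, ɡ, ɟ, ʁ, j/ are [+dorsal]; /ɳ, m/ are [+nasal]. The remaining /ɭ, dz, t, dʒ, ʃ, ð, l, ʈ, ʒ, ts, r, ʂ, ɸ, ɖ/ satisfy [-dorsal], [-nasal].

ɭ, dz, t, dʒ, ʃ, ð, l, ʈ, ʒ, ts, r, ʂ, ɸ, ɖ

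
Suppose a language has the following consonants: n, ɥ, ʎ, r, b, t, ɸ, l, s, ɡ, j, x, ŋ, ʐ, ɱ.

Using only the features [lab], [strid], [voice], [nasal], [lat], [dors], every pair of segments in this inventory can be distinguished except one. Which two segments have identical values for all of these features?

Both /ɡ/ and /j/ are [-labial], [-strident], [+voice], [-nasal], [-lateral], [+dorsal]. Since the list omits [sonorant], [continuant] and [back] — which do distinguish the voiced velar stop from the palatal glide — this pair collapses; all other pairs remain distinct.

ɡ, j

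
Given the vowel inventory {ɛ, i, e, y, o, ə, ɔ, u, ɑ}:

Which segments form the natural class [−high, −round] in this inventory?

ɛ, e, ə, ɑ

Among the inventory, the [−high] segments are /ɛ, e, o, ə, ɔ, ɑ/.
Intersecting with [−round] leaves /ɛ, e, ə, ɑ/.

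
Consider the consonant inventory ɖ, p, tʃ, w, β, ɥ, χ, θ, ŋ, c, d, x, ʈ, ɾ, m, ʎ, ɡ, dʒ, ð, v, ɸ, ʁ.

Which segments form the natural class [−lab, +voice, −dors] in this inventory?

Checking each segment against [−labial], [+voice], [−dorsal]: /ɖ/ (voiced retroflex stop), /d/ (voiced alveolar stop), /ɾ/ (alveolar tap), /dʒ/ (voiced postalveolar affricate), /ð/ (voiced dental fricative) satisfy every feature; every other segment in the inventory fails at least one.

ɖ, d, ɾ, dʒ, ð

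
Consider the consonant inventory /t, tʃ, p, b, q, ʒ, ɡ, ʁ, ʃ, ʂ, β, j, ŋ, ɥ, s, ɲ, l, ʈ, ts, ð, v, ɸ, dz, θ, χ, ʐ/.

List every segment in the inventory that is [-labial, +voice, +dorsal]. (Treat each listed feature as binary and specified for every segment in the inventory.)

ɡ, ʁ, j, ŋ, ɲ

Checking each segment against [-labial], [+voice], [+dorsal]: /ɡ/ (voiced velar stop), /ʁ/ (voiced uvular fricative), /j/ (palatal glide), /ŋ/ (velar nasal), /ɲ/ (palatal nasal) satisfy every feature; every other segment in the inventory fails at least one.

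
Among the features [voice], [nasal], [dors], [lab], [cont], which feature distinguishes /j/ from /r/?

/j/ is the palatal glide and /r/ is the alveolar trill. Both are [+voice], [−nasal], [−labial], [+continuant]. /j/ is [+dorsal] while /r/ is [−dorsal], so the distinguishing feature is [dorsal].

[dorsal]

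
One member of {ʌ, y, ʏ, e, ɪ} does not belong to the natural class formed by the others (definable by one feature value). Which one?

ʌ

/ɪ, e, y, ʏ/ are all [−back], but /ʌ/ (mid back unrounded lax vowel) is [+back]. No other single segment can be removed to leave a set sharing one feature value that the removed segment lacks, so /ʌ/ is the odd one out.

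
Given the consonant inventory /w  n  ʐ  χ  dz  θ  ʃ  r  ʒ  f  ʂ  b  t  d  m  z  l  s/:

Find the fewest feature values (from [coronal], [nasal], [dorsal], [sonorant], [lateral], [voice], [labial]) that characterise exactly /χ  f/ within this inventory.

[-voice, -coronal]

/χ, f/ are all [-voice], [-coronal], and no other segment in the inventory matches both values. Dropping any one of them over-generates: [-coronal] alone would also admit /w, b, m/; [-voice] alone would also admit /θ, ʃ, ʂ, t, …/. No other single listed feature picks out exactly this set either, so fewer than two features will not do.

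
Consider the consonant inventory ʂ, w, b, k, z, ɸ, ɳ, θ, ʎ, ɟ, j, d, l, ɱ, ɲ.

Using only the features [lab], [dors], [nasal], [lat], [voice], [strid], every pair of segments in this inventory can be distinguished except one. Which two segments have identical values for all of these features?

j, ɟ

/j/ (palatal glide) and /ɟ/ (voiced palatal stop) are both [−labial], [+dorsal], [−nasal], [−lateral], [+voice], [−strident], so none of the listed features separates them. (They do differ in [sonorant] and [continuant], which are not among the given features.) Every other pair in the inventory differs on at least one listed feature.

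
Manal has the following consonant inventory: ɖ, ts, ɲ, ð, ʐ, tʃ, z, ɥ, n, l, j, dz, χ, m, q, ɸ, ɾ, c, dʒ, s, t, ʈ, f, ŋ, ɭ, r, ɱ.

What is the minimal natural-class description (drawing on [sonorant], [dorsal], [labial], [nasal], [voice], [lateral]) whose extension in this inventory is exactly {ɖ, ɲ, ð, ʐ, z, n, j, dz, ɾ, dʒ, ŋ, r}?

The class [+voice], [−lateral], [−labial] has exactly /ɖ, ɲ, ð, ʐ, z, n, j, dz, ɾ, dʒ, ŋ, r/ as its extension in this inventory. No smaller conjunction from the listed features achieves this: [−lateral, −labial] alone would also admit /ts, tʃ, χ, q, …/; [+voice, −labial] alone would also admit /l, ɭ/; [+voice, −lateral] alone would also admit /ɥ, m, ɱ/; and checking the remaining two-feature bundles turns up none with this extension.

[+voice, −lateral, −labial]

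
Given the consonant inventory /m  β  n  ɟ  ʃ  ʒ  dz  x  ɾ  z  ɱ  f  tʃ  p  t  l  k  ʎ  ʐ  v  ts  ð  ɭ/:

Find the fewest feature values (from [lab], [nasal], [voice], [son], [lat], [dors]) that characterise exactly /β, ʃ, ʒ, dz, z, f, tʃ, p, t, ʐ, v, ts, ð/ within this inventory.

/β, ʃ, ʒ, dz, z, f, tʃ, p, t, ʐ, v, ts, ð/ are all [−sonorant], [−dorsal], and no other segment in the inventory matches both values. Dropping any one of them over-generates: [−dorsal] alone would also admit /m, n, ɾ, ɱ, …/; [−sonorant] alone would also admit /ɟ, x, k/. No other single listed feature picks out exactly this set either, so fewer than two features will not do.

[−son, −dors]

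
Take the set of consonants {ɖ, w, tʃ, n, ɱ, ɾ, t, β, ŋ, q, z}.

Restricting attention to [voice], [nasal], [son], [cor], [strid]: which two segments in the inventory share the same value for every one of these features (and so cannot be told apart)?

ɱ, ŋ

On the given features, /ɱ/ and /ŋ/ have an identical profile: [+voice], [+nasal], [+sonorant], [−coronal], [−strident]. No other two segments in the inventory coincide on all 5 features. (They do differ in [labial] and [dorsal], which are not among the given features.)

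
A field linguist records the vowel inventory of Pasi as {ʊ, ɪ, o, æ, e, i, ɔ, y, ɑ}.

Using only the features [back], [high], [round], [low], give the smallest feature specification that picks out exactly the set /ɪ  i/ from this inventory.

Every target segment is [+high], [−round]; each remaining inventory member fails at least one of these. Each conjunct is needed — [−round] alone would also admit /æ, e, ɑ/; [+high] alone would also admit /ʊ, y/ — and no other single listed feature has exactly this extension, so two is the minimum.

[+high, −round]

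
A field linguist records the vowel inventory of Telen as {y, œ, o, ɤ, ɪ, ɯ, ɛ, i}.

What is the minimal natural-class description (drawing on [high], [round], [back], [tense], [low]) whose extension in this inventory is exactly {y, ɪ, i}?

/y, ɪ, i/ are all [+high], [−back], and no other segment in the inventory matches both values. Dropping any one of them over-generates: [−back] alone would also admit /œ, ɛ/; [+high] alone would also admit /ɯ/. No other single listed feature picks out exactly this set either, so fewer than two features will not do.

[+high, −back]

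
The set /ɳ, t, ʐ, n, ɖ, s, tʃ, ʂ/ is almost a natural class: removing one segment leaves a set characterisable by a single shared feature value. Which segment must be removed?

/t, ɳ, n, s, ʐ, ʂ, ɖ/ are all [−distributed], but /tʃ/ (voiceless postalveolar affricate) is [+distributed]. No other single segment can be removed to leave a set sharing one feature value that the removed segment lacks, so /tʃ/ is the odd one out.

tʃ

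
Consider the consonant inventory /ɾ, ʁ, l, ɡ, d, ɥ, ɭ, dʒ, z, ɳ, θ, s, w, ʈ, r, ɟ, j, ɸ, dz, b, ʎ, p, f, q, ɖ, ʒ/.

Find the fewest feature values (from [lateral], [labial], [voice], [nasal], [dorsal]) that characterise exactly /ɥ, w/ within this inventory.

[+labial, +dorsal]

Every target segment is [+labial], [+dorsal]; each remaining inventory member fails at least one of these. Each conjunct is needed — [+dorsal] alone would also admit /ʁ, ɡ, ɟ, j, …/; [+labial] alone would also admit /ɸ, b, p, f/ — and no other single listed feature has exactly this extension, so two is the minimum.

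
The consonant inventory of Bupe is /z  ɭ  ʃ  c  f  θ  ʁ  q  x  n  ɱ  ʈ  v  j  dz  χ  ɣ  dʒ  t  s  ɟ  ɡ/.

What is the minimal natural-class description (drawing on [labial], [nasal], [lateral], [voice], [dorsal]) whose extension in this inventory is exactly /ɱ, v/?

/ɱ, v/ are all [+voice], [+labial], and no other segment in the inventory matches both values. Dropping any one of them over-generates: [+labial] alone would also admit /f/; [+voice] alone would also admit /z, ɭ, ʁ, n, …/. No other single listed feature picks out exactly this set either, so fewer than two features will not do.

[+voice, +labial]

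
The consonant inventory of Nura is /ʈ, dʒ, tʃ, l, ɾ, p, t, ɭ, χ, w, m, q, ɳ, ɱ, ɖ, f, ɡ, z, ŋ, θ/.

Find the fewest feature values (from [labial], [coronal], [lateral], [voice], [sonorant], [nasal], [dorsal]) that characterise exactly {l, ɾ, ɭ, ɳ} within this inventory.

Every target segment is [+sonorant], [+coronal]; each remaining inventory member fails at least one of these. Each conjunct is needed — [+coronal] alone would also admit /ʈ, dʒ, tʃ, t, …/; [+sonorant] alone would also admit /w, m, ɱ, ŋ/ — and no other single listed feature has exactly this extension, so two is the minimum.

[+sonorant, +coronal]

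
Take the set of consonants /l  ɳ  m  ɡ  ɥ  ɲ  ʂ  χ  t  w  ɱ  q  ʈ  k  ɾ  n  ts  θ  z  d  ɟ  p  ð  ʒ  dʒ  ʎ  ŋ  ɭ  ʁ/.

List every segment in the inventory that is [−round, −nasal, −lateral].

Among the inventory, the [−round] segments are /l, ɳ, m, ɡ, ɲ, ʂ, χ, t, ɱ, q, ʈ, k, ɾ, n, ts, θ, z, d, ɟ, p, ð, ʒ, dʒ, ʎ, ŋ, ɭ, ʁ/.
Of those, [−nasal] gives /l, ɡ, ʂ, χ, t, q, ʈ, k, ɾ, ts, θ, z, d, ɟ, p, ð, ʒ, dʒ, ʎ, ɭ, ʁ/.
Among these, [−lateral] leaves /ɡ, ʂ, χ, t, q, ʈ, k, ɾ, ts, θ, z, d, ɟ, p, ð, ʒ, dʒ, ʁ/.

ɡ, ʂ, χ, t, q, ʈ, k, ɾ, ts, θ, z, d, ɟ, p, ð, ʒ, dʒ, ʁ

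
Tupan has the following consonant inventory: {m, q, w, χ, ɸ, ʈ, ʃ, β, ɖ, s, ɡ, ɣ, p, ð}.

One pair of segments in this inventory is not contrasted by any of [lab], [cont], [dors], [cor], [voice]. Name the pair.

s, ʃ

On the given features, /s/ and /ʃ/ have an identical profile: [−labial], [+continuant], [−dorsal], [+coronal], [−voice]. No other two segments in the inventory coincide on all 5 features. (They do differ in [anterior] and [distributed], which are not among the given features.)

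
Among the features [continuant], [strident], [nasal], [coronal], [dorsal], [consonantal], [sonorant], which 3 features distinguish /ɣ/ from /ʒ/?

[strident], [coronal], [dorsal]

/ɣ/ is the voiced velar fricative and /ʒ/ is the voiced postalveolar fricative. Both are [+continuant], [−nasal], [+consonantal], [−sonorant]. /ɣ/ is [−strident] while /ʒ/ is [+strident]; /ɣ/ is [−coronal] while /ʒ/ is [+coronal]; /ɣ/ is [+dorsal] while /ʒ/ is [−dorsal], so the distinguishing features are [strident], [coronal], [dorsal].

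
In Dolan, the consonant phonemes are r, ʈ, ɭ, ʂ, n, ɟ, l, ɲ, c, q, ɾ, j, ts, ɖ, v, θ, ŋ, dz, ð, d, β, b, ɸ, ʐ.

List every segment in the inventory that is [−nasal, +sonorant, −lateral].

Checking each segment against [−nasal], [+sonorant], [−lateral]: /r/ (alveolar trill), /ɾ/ (alveolar tap), /j/ (palatal glide) satisfy every feature; every other segment in the inventory fails at least one.

r, ɾ, j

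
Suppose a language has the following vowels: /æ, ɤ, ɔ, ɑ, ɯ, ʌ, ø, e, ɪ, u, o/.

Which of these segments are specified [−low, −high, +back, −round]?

ɤ, ʌ

First, the [−low] segments are /ɤ, ɔ, ɯ, ʌ, ø, e, ɪ, u, o/.
Within that set, [−high] gives /ɤ, ɔ, ʌ, ø, e, o/.
Intersecting with [+back] gives /ɤ, ɔ, ʌ, o/.
Among these, [−round] leaves /ɤ, ʌ/.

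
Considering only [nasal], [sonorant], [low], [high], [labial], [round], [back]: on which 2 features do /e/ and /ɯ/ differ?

The two segments share [-nasal], [+sonorant], [-low], [-labial], [-round]. The only features from the list on which they differ: /e/ is [-high] while /ɯ/ is [+high]; /e/ is [-back] while /ɯ/ is [+back].

[high], [back]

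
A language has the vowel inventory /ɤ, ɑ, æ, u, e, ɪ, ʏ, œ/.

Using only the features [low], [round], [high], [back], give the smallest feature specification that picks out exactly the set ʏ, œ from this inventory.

The class [−back], [+round] has exactly /ʏ, œ/ as its extension in this inventory. No smaller conjunction from the listed features achieves this: [+round] alone would also admit /u/; [−back] alone would also admit /æ, e, ɪ/; and checking the remaining single features turns up none with this extension.

[−back, +round]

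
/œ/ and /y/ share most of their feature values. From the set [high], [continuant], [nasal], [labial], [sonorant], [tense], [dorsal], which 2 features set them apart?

[high], [tense]

The two segments share [+continuant], [−nasal], [+labial], [+sonorant], [+dorsal]. The only features from the list on which they differ: /œ/ is [−high] while /y/ is [+high]; /œ/ is [−tense] while /y/ is [+tense].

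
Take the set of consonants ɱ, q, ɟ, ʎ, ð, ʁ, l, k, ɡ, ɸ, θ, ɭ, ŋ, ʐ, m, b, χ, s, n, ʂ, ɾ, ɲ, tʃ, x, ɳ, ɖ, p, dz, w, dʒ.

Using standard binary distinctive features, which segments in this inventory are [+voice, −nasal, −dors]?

Eliminate segments failing any feature: /ɱ, ŋ, m, n, ɲ, ɳ/ are [+nasal]; /q, k, ɸ, θ, χ, s, ʂ, tʃ, x, p/ are [−voice]; /ɟ, ʎ, ʁ, ɡ, w/ are [+dorsal]. The remaining /ð, l, ɭ, ʐ, b, ɾ, ɖ, dz, dʒ/ satisfy [+voice], [−nasal], [−dorsal].

ð, l, ɭ, ʐ, b, ɾ, ɖ, dz, dʒ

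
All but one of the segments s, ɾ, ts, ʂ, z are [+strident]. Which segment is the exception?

ɾ

/ɾ/ is the alveolar tap, which is [−strident]; the rest — /z, s, ts, ʂ/ — are [+strident].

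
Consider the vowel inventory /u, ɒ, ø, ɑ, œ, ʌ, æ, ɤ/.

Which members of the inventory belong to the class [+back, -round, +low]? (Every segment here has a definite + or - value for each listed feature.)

ɑ

Checking each segment against [+back], [-round], [+low]: /ɑ/ (low back unrounded vowel) satisfies every feature; every other segment in the inventory fails at least one.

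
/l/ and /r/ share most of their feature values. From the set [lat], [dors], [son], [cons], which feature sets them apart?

[lateral]

The two segments share [-dorsal], [+sonorant], [+consonantal]. The only feature from the list on which they differ: /l/ is [+lateral] while /r/ is [-lateral].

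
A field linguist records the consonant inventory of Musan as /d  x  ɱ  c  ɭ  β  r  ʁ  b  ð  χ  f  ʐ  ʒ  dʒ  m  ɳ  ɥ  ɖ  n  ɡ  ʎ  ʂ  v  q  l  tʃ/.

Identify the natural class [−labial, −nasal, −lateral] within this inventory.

d, x, c, r, ʁ, ð, χ, ʐ, ʒ, dʒ, ɖ, ɡ, ʂ, q, tʃ

Eliminate segments failing any feature: /ɱ, β, b, f, m, ɥ, v/ are [+labial]; /ɭ, ʎ, l/ are [+lateral]; /ɳ, n/ are [+nasal]. The remaining /d, x, c, r, ʁ, ð, χ, ʐ, ʒ, dʒ, ɖ, ɡ, ʂ, q, tʃ/ satisfy [−labial], [−nasal], [−lateral].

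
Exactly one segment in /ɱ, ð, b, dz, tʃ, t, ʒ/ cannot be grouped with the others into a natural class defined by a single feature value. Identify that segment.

ɱ

[sonorant] (equivalently [nasal]) groups all but one: /tʃ, t, ð, b, dz, ʒ/ share [-sonorant] while /ɱ/ (labiodental nasal) alone is [+sonorant]. Removing any other segment would not leave a single-feature class that excludes it.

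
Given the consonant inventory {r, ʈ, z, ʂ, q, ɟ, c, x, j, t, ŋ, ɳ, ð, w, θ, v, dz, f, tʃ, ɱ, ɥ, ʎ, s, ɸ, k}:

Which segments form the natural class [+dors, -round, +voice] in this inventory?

Checking each segment against [+dorsal], [-round], [+voice]: /ɟ/ (voiced palatal stop), /j/ (palatal glide), /ŋ/ (velar nasal), /ʎ/ (palatal lateral approximant) satisfy every feature; every other segment in the inventory fails at least one.

ɟ, j, ŋ, ʎ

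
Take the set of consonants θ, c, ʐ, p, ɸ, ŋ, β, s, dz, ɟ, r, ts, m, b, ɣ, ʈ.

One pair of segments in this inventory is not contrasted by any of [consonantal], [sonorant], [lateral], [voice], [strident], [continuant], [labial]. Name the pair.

c, ʈ

/c/ (voiceless palatal stop) and /ʈ/ (voiceless retroflex stop) are both [+consonantal], [-sonorant], [-lateral], [-voice], [-strident], [-continuant], [-labial], so none of the listed features separates them. (They do differ in [dorsal], which is not among the given features.) Every other pair in the inventory differs on at least one listed feature.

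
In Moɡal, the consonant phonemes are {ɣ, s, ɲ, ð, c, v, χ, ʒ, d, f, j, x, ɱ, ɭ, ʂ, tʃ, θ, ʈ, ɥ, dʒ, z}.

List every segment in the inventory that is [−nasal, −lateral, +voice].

ɣ, ð, v, ʒ, d, j, ɥ, dʒ, z

Checking each segment against [−nasal], [−lateral], [+voice]: /ɣ/ (voiced velar fricative), /ð/ (voiced dental fricative), /v/ (voiced labiodental fricative), /ʒ/ (voiced postalveolar fricative), /d/ (voiced alveolar stop), /j/ (palatal glide), among others, satisfy every feature; every other segment in the inventory fails at least one.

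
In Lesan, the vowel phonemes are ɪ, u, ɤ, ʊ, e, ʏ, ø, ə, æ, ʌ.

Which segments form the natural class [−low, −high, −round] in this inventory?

ɤ, e, ə, ʌ

Checking each segment against [−low], [−high], [−round]: /ɤ/ (mid back unrounded tense vowel), /e/ (mid front unrounded tense vowel), /ə/ (mid central vowel (schwa)), /ʌ/ (mid back unrounded lax vowel) satisfy every feature; every other segment in the inventory fails at least one.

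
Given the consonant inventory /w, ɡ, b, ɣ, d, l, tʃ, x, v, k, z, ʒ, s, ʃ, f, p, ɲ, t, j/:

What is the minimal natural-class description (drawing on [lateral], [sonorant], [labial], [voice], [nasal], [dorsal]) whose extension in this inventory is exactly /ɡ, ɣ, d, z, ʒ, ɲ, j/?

[+voice, −lateral, −labial]

/ɡ, ɣ, d, z, ʒ, ɲ, j/ are all [+voice], [−lateral], [−labial], and no other segment in the inventory matches all three values. Dropping any one of them over-generates: [−lateral, −labial] alone would also admit /tʃ, x, k, s, …/; [+voice, −labial] alone would also admit /l/; [+voice, −lateral] alone would also admit /w, b, v/. No other combination of two listed features picks out exactly this set either, so fewer than three features will not do.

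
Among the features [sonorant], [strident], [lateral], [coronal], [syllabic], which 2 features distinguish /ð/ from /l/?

[sonorant], [lateral]

The two segments share [−strident], [+coronal], [−syllabic]. The only features from the list on which they differ: /ð/ is [−sonorant] while /l/ is [+sonorant]; /ð/ is [−lateral] while /l/ is [+lateral].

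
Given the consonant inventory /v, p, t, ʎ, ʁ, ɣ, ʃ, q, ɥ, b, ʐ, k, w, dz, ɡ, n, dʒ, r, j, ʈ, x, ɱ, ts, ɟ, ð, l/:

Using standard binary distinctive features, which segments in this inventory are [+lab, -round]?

v, p, b, ɱ

Eliminate segments failing any feature: /t, ʎ, ʁ, ɣ, ʃ, q, ʐ, k, dz, ɡ, n, dʒ, r, j, ʈ, x, ts, ɟ, ð, l/ are [-labial]; /ɥ, w/ are [+round]. The remaining /v, p, b, ɱ/ satisfy [+labial], [-round].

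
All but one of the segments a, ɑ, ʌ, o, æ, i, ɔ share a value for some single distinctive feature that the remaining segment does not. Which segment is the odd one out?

[high] groups all but one: /a, ɔ, o, ʌ, æ, ɑ/ share [−high] while /i/ (high front unrounded tense vowel) alone is [+high]. Removing any other segment would not leave a single-feature class that excludes it.

i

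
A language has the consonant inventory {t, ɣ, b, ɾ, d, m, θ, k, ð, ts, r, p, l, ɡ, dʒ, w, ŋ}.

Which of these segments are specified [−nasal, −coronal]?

ɣ, b, k, p, ɡ, w

First, the [−nasal] segments are /t, ɣ, b, ɾ, d, θ, k, ð, ts, r, p, l, ɡ, dʒ, w/.
Among these, [−coronal] leaves /ɣ, b, k, p, ɡ, w/.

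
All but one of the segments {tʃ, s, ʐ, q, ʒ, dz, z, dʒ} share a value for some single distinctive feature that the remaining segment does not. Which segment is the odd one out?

/dʒ, dz, s, ʒ, ʐ, z, tʃ/ are all [+strident], but /q/ (voiceless uvular stop) is [−strident]. No other single segment can be removed to leave a set sharing one feature value that the removed segment lacks, so /q/ is the odd one out.

q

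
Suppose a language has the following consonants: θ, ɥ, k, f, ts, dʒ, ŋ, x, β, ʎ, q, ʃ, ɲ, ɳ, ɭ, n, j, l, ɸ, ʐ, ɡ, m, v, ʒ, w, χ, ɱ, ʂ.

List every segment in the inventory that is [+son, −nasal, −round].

ʎ, ɭ, j, l

Checking each segment against [+sonorant], [−nasal], [−round]: /ʎ/ (palatal lateral approximant), /ɭ/ (retroflex lateral approximant), /j/ (palatal glide), /l/ (alveolar lateral approximant) satisfy every feature; every other segment in the inventory fails at least one.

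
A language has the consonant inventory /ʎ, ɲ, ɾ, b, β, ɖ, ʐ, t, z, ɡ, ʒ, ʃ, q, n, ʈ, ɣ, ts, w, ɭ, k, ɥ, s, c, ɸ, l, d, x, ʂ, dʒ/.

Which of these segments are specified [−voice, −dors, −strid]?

t, ʈ, ɸ

The [−voice] segments are /t, ʃ, q, ʈ, ts, k, s, c, ɸ, x, ʂ/.
Within that set, [−dorsal] gives /t, ʃ, ʈ, ts, s, ɸ, ʂ/.
Then [−strident] leaves /t, ʈ, ɸ/.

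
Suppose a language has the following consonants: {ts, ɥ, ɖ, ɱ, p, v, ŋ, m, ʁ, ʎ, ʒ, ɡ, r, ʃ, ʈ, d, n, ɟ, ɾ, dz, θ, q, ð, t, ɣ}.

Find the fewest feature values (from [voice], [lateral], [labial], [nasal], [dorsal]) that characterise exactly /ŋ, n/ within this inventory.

[+nasal, −labial]

/ŋ, n/ are all [+nasal], [−labial], and no other segment in the inventory matches both values. Dropping any one of them over-generates: [−labial] alone would also admit /ts, ɖ, ʁ, ʎ, …/; [+nasal] alone would also admit /ɱ, m/. No other single listed feature picks out exactly this set either, so fewer than two features will not do.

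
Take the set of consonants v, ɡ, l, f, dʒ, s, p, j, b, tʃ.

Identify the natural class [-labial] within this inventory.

The [-labial] segments here are /ɡ, l, dʒ, s, j, tʃ/; the remaining /v, f, p, b/ are [+labial].

ɡ, l, dʒ, s, j, tʃ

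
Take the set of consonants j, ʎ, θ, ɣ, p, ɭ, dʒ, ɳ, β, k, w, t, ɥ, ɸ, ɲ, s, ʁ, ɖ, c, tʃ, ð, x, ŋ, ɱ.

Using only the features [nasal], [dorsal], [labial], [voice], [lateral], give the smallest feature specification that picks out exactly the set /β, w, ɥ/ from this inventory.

[+voice, −nasal, +labial]

Every target segment is [+voice], [−nasal], [+labial]; each remaining inventory member fails at least one of these. Each conjunct is needed — [−nasal, +labial] alone would also admit /p, ɸ/; [+voice, +labial] alone would also admit /ɱ/; [+voice, −nasal] alone would also admit /j, ʎ, ɣ, ɭ, …/ — and no other combination of two listed features has exactly this extension, so three is the minimum.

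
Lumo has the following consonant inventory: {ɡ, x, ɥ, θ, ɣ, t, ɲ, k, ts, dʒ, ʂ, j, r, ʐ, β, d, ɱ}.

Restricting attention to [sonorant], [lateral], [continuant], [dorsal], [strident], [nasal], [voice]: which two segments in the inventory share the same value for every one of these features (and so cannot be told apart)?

ɥ, j

/ɥ/ (labial-palatal glide) and /j/ (palatal glide) are both [+sonorant], [−lateral], [+continuant], [+dorsal], [−strident], [−nasal], [+voice], so none of the listed features separates them. (They do differ in [labial] and [round], which are not among the given features.) Every other pair in the inventory differs on at least one listed feature.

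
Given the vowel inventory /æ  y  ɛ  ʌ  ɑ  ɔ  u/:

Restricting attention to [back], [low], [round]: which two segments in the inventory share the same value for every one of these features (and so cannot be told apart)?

u, ɔ

On the given features, /u/ and /ɔ/ have an identical profile: [+back], [-low], [+round]. No other two segments in the inventory coincide on all 3 features. (They do differ in [high] and [tense], which are not among the given features.)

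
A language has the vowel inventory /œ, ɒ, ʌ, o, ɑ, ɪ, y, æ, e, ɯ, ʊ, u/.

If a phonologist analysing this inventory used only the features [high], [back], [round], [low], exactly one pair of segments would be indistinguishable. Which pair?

u, ʊ

/u/ (high back rounded tense vowel) and /ʊ/ (high back rounded lax vowel) are both [+high], [+back], [+round], [−low], so none of the listed features separates them. (They do differ in [tense], which is not among the given features.) Every other pair in the inventory differs on at least one listed feature.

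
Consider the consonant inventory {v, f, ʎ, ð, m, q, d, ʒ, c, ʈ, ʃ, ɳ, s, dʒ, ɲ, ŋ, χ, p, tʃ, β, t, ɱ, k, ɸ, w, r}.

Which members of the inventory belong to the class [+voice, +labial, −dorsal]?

Checking each segment against [+voice], [+labial], [−dorsal]: /v/ (voiced labiodental fricative), /m/ (bilabial nasal), /β/ (voiced bilabial fricative), /ɱ/ (labiodental nasal) satisfy every feature; every other segment in the inventory fails at least one.

v, m, β, ɱ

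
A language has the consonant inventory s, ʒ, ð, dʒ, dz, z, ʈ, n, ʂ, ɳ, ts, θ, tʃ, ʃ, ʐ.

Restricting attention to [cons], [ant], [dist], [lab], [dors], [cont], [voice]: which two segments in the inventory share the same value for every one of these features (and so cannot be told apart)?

dz, n

On the given features, /dz/ and /n/ have an identical profile: [+consonantal], [+anterior], [−distributed], [−labial], [−dorsal], [−continuant], [+voice]. No other two segments in the inventory coincide on all 7 features. (They do differ in [sonorant], [nasal] and [strident], which are not among the given features.)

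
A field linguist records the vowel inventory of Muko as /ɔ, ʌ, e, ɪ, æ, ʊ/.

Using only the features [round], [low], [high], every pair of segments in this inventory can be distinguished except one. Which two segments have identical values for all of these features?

e, ʌ

On the given features, /e/ and /ʌ/ have an identical profile: [−round], [−low], [−high]. No other two segments in the inventory coincide on all 3 features. (They do differ in [back] and [tense], which are not among the given features.)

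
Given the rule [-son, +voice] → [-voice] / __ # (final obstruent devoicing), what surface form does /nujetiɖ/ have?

/ɖ/ satisfies [-son, +voice] and sits in __ #. The [-voice] counterpart of the voiced retroflex stop is /ʈ/. Other segments in /nujetiɖ/ either fail the structural description or are not in the environment, so the surface form is [nujetiʈ].

[nujetiʈ]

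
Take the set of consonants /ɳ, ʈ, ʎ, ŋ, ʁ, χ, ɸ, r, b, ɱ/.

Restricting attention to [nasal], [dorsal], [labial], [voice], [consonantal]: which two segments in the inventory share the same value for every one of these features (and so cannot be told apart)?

ʁ, ʎ

Both /ʁ/ and /ʎ/ are [-nasal], [+dorsal], [-labial], [+voice], [+consonantal]. Since the list omits [lateral], [high] and [back] — which do distinguish the voiced uvular fricative from the palatal lateral approximant — this pair collapses; all other pairs remain distinct.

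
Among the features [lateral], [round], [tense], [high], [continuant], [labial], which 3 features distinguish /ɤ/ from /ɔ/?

/ɤ/ (mid back unrounded tense vowel) and /ɔ/ (mid back rounded lax vowel) agree on [-lateral], [-high], [+continuant]. They differ on [labial] (/ɤ/ [-], /ɔ/ [+]), [round] (/ɤ/ [-], /ɔ/ [+]), [tense] (/ɤ/ [+], /ɔ/ [-]).

[labial], [round], [tense]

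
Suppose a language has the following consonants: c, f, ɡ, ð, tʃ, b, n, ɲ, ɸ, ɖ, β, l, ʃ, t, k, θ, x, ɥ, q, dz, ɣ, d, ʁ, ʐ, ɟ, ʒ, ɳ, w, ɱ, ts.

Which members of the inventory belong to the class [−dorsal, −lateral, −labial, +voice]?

ð, n, ɖ, dz, d, ʐ, ʒ, ɳ

Eliminate segments failing any feature: /c, ɡ, ɲ, k, x, ɥ, q, ɣ, ʁ, ɟ, w/ are [+dorsal]; /f, b, ɸ, β, ɱ/ are [+labial]; /tʃ, ʃ, t, θ, ts/ are [−voice]; /l/ is [+lateral]. The remaining /ð, n, ɖ, dz, d, ʐ, ʒ, ɳ/ satisfy [−dorsal], [−lateral], [−labial], [+voice].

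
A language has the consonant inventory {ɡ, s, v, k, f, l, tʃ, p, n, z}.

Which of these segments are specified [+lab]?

v, f, p

The feature [labial] marks segments articulated with one or both lips. In this inventory /v, f, p/ have that property, so they are [+labial]; /ɡ, s, k, l, tʃ, n, z/ are [-labial].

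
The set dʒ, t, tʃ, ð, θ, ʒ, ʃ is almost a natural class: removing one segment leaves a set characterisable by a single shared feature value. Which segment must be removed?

t

The remaining segments after removing /t/ share [+distributed]; /t/ (voiceless alveolar stop) is [-distributed]. For every other candidate removal, the leftover set fails to share any single feature value that the removed segment lacks.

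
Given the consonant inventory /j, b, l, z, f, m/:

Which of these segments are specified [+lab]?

b, f, m

The feature [labial] marks segments articulated with one or both lips. In this inventory /b, f, m/ have that property, so they are [+labial]; /j, l, z/ are [-labial].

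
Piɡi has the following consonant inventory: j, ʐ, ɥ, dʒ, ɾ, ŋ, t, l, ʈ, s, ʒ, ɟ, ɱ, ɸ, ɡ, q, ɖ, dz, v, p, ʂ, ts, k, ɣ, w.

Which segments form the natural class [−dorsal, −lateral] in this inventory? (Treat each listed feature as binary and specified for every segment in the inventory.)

The [−dorsal] segments are /ʐ, dʒ, ɾ, t, l, ʈ, s, ʒ, ɱ, ɸ, ɖ, dz, v, p, ʂ, ts/.
Among these, [−lateral] leaves /ʐ, dʒ, ɾ, t, ʈ, s, ʒ, ɱ, ɸ, ɖ, dz, v, p, ʂ, ts/.

ʐ, dʒ, ɾ, t, ʈ, s, ʒ, ɱ, ɸ, ɖ, dz, v, p, ʂ, ts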